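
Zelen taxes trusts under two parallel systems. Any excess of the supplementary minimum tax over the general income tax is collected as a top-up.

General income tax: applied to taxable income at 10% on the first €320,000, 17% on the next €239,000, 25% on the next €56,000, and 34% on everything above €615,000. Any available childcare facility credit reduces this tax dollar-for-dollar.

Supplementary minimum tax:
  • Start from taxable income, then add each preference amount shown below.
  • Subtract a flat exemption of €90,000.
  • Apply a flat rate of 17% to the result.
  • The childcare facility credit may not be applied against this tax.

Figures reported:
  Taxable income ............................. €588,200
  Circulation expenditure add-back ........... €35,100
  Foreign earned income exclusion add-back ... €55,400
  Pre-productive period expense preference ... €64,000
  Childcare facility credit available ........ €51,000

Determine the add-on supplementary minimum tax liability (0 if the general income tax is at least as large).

€82,029

General income tax:
  €320,000 × 10% = €32,000
  €239,000 × 17% = €40,630
  €29,200 × 25% = €7,300
  → €79,930
  Less childcare facility credit €51,000 → €28,930

Supplementary minimum tax:
  Adjusted income: €588,200 + €35,100 + €55,400 + €64,000 = €742,700
  Less exemption €90,000 → base €652,700
  €652,700 × 17% = €110,959

Excess of supplementary minimum tax over general income tax: €110,959 − €28,930 = €82,029.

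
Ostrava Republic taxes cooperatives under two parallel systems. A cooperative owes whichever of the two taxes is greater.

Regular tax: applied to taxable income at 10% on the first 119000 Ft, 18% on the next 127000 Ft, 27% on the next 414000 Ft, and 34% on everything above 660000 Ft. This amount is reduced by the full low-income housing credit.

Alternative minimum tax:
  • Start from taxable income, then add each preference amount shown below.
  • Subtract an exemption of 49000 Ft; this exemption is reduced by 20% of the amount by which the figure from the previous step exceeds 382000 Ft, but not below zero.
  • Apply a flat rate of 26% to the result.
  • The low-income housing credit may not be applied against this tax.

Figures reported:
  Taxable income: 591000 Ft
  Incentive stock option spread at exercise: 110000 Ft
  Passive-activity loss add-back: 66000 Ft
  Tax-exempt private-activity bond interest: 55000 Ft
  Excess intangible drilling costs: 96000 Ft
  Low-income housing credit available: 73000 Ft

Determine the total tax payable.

238680 Ft

Alternative minimum tax:
  Adjusted income: 591000 Ft + 110000 Ft + 66000 Ft + 55000 Ft + 96000 Ft = 918000 Ft
  Exemption: 20% × (918000 Ft − 382000 Ft) = 107200 Ft ≥ 49000 Ft, so the exemption is fully phased out
  Base: 918000 Ft − 0 Ft = 918000 Ft
  918000 Ft × 26% = 238680 Ft

Regular tax:
  119000 Ft × 10% = 11900 Ft
  127000 Ft × 18% = 22860 Ft
  345000 Ft × 27% = 93150 Ft
  → 127910 Ft
  Less low-income housing credit 73000 Ft → 54910 Ft

238680 Ft > 54910 Ft, so the alternative minimum tax is the binding amount.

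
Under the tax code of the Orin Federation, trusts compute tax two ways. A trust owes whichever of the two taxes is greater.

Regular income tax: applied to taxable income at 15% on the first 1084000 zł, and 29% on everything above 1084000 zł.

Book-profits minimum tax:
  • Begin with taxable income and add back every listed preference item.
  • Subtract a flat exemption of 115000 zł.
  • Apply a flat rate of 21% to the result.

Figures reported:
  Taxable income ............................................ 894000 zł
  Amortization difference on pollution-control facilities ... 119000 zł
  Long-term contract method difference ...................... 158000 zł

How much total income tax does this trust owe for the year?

Regular income tax:
  894000 zł × 15% = 134100 zł

Book-profits minimum tax:
  Adjusted income: 894000 zł + 119000 zł + 158000 zł = 1171000 zł
  Less exemption 115000 zł → base 1056000 zł
  1056000 zł × 21% = 221760 zł

221760 zł > 134100 zł, so the book-profits minimum tax is the binding amount.

221760 zł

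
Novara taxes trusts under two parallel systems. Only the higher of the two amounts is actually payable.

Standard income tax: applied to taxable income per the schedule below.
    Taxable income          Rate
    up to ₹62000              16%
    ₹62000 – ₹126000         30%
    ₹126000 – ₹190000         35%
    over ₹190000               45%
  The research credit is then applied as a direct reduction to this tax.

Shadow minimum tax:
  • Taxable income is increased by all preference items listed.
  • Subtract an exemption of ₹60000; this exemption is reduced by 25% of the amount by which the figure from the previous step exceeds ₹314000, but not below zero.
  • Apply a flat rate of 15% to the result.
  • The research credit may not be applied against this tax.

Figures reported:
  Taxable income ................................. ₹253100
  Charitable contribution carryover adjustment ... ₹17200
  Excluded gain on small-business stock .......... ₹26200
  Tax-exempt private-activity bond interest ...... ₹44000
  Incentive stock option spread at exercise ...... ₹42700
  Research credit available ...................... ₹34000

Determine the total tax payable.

Shadow minimum tax:
  Adjusted income: ₹253100 + ₹17200 + ₹26200 + ₹44000 + ₹42700 = ₹383200
  Exemption: ₹60000 − 25% × (₹383200 − ₹314000) = ₹60000 − ₹17300 = ₹42700
  Base: ₹383200 − ₹42700 = ₹340500
  ₹340500 × 15% = ₹51075

Standard income tax:
  ₹62000 × 16% = ₹9920
  ₹64000 × 30% = ₹19200
  ₹64000 × 35% = ₹22400
  ₹63100 × 45% = ₹28395
  → ₹79915
  Less research credit ₹34000 → ₹45915

₹51075 > ₹45915, so the shadow minimum tax is the binding amount.

₹51075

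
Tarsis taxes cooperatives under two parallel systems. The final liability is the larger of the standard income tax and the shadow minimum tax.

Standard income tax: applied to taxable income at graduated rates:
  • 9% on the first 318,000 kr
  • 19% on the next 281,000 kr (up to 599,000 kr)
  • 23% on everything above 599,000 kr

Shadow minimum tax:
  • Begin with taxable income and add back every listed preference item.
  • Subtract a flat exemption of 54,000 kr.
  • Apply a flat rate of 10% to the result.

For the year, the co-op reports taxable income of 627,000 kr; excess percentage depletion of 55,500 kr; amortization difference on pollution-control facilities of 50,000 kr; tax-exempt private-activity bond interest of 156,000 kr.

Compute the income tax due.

88,450 kr

Standard income tax:
  318,000 kr × 9% = 28,620 kr
  281,000 kr × 19% = 53,390 kr
  28,000 kr × 23% = 6,440 kr
  → 88,450 kr

Shadow minimum tax:
  Adjusted income: 627,000 kr + 55,500 kr + 50,000 kr + 156,000 kr = 888,500 kr
  Less exemption 54,000 kr → base 834,500 kr
  834,500 kr × 10% = 83,450 kr

88,450 kr > 83,450 kr, so the standard income tax governs.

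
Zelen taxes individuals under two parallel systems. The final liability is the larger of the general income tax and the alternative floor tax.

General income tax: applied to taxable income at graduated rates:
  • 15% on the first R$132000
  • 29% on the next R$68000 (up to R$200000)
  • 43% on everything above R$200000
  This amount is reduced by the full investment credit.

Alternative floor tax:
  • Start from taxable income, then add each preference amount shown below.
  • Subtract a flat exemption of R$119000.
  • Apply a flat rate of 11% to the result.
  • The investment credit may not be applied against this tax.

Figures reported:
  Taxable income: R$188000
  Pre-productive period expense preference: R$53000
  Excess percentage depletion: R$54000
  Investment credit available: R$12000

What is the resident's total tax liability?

General income tax:
  R$132000 × 15% = R$19800
  R$56000 × 29% = R$16240
  → R$36040
  Less investment credit R$12000 → R$24040

Alternative floor tax:
  Adjusted income: R$188000 + R$53000 + R$54000 = R$295000
  Less exemption R$119000 → base R$176000
  R$176000 × 11% = R$19360

R$24040 > R$19360, so the general income tax governs.

R$24040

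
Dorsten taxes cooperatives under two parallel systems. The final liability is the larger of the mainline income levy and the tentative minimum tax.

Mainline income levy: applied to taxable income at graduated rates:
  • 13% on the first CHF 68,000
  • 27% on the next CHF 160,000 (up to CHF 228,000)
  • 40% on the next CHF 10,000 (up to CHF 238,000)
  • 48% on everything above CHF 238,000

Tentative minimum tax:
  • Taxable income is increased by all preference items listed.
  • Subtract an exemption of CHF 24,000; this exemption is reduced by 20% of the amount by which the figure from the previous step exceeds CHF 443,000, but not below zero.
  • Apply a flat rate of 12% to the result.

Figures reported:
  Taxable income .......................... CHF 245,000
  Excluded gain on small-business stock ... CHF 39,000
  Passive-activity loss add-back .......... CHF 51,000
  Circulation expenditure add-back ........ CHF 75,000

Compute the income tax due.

Mainline income levy:
  CHF 68,000 × 13% = CHF 8,840
  CHF 160,000 × 27% = CHF 43,200
  CHF 10,000 × 40% = CHF 4,000
  CHF 7,000 × 48% = CHF 3,360
  → CHF 59,400

Tentative minimum tax:
  Adjusted income: CHF 245,000 + CHF 39,000 + CHF 51,000 + CHF 75,000 = CHF 410,000
  Exemption: CHF 410,000 ≤ CHF 443,000, so full CHF 24,000 applies
  Base: CHF 410,000 − CHF 24,000 = CHF 386,000
  CHF 386,000 × 12% = CHF 46,320

CHF 59,400 > CHF 46,320, so the mainline income levy governs.

CHF 59,400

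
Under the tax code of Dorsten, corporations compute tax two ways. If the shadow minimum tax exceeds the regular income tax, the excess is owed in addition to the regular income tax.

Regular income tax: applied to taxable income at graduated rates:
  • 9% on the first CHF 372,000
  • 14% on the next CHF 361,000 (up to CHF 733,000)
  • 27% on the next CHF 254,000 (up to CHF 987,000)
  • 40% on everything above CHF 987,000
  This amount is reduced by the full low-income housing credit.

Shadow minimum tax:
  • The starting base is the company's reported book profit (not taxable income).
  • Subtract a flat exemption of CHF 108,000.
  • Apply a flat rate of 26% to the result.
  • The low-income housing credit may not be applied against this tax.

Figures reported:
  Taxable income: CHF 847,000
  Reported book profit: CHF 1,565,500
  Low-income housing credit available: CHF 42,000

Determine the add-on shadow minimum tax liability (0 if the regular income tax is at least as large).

CHF 306,150

Regular income tax:
  CHF 372,000 × 9% = CHF 33,480
  CHF 361,000 × 14% = CHF 50,540
  CHF 114,000 × 27% = CHF 30,780
  → CHF 114,800
  Less low-income housing credit CHF 42,000 → CHF 72,800

Shadow minimum tax:
  Base (reported book profit): CHF 1,565,500
  Less exemption CHF 108,000 → base CHF 1,457,500
  CHF 1,457,500 × 26% = CHF 378,950

Excess of shadow minimum tax over regular income tax: CHF 378,950 − CHF 72,800 = CHF 306,150.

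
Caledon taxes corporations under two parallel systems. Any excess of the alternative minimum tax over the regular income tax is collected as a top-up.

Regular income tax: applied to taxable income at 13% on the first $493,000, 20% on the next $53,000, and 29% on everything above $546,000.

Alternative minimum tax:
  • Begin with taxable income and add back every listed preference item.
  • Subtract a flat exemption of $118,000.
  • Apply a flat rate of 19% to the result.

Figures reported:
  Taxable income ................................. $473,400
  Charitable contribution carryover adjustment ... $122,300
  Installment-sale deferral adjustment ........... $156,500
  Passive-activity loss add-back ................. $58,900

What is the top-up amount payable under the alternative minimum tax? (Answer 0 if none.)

$70,147

Regular income tax:
  $473,400 × 13% = $61,542

Alternative minimum tax:
  Adjusted income: $473,400 + $122,300 + $156,500 + $58,900 = $811,100
  Less exemption $118,000 → base $693,100
  $693,100 × 19% = $131,689

Excess of alternative minimum tax over regular income tax: $131,689 − $61,542 = $70,147.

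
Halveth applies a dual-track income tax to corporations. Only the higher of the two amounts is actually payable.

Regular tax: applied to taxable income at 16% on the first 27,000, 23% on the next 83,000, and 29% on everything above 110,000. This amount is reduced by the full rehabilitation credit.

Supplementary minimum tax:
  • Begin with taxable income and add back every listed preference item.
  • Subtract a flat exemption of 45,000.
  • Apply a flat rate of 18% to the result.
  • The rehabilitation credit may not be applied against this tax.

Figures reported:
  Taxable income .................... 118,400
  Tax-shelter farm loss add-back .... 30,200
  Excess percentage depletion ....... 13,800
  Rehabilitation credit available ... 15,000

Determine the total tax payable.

21,132

Supplementary minimum tax:
  Adjusted income: 118,400 + 30,200 + 13,800 = 162,400
  Less exemption 45,000 → base 117,400
  117,400 × 18% = 21,132

Regular tax:
  27,000 × 16% = 4,320
  83,000 × 23% = 19,090
  8,400 × 29% = 2,436
  → 25,846
  Less rehabilitation credit 15,000 → 10,846

21,132 > 10,846, so the supplementary minimum tax is the binding amount.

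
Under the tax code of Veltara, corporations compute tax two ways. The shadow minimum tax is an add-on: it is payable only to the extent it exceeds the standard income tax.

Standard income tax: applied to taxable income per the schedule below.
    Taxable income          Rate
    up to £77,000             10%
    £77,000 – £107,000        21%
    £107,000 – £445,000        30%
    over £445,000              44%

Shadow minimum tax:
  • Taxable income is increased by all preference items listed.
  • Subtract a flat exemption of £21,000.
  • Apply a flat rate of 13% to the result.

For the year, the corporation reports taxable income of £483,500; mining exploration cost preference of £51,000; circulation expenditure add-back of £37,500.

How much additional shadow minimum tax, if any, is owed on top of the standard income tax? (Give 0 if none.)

Standard income tax:
  £77,000 × 10% = £7,700
  £30,000 × 21% = £6,300
  £338,000 × 30% = £101,400
  £38,500 × 44% = £16,940
  → £132,340

Shadow minimum tax:
  Adjusted income: £483,500 + £51,000 + £37,500 = £572,000
  Less exemption £21,000 → base £551,000
  £551,000 × 13% = £71,630

£71,630 ≤ £132,340, so no add-on is due.

£0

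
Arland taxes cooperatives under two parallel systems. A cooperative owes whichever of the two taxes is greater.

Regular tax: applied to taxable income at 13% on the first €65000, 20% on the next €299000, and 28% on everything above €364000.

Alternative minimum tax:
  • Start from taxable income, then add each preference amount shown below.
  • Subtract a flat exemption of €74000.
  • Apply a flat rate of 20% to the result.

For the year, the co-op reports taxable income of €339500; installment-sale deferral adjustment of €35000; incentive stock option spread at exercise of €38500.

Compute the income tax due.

Regular tax:
  €65000 × 13% = €8450
  €274500 × 20% = €54900
  → €63350

Alternative minimum tax:
  Adjusted income: €339500 + €35000 + €38500 = €413000
  Less exemption €74000 → base €339000
  €339000 × 20% = €67800

€67800 > €63350, so the alternative minimum tax is the binding amount.

€67800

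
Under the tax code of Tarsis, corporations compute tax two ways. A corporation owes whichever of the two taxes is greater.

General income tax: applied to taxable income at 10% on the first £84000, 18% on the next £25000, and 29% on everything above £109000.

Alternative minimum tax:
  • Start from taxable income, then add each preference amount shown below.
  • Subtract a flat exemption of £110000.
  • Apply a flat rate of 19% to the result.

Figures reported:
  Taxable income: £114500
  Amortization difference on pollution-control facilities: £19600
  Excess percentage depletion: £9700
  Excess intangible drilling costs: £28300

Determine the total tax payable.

Alternative minimum tax:
  Adjusted income: £114500 + £19600 + £9700 + £28300 = £172100
  Less exemption £110000 → base £62100
  £62100 × 19% = £11799

General income tax:
  £84000 × 10% = £8400
  £25000 × 18% = £4500
  £5500 × 29% = £1595
  → £14495

£14495 > £11799, so the general income tax governs.

£14495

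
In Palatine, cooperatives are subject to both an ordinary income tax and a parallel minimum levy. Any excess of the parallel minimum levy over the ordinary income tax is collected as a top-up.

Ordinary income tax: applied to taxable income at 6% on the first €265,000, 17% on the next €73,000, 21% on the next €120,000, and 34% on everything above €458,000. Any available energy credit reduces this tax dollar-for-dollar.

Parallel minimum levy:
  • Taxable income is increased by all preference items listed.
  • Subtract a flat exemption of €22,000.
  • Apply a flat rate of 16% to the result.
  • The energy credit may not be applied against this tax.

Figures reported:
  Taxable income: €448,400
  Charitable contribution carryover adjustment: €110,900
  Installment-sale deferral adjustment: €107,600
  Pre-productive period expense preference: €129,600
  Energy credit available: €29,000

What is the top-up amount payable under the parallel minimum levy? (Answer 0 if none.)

€101,426

Parallel minimum levy:
  Adjusted income: €448,400 + €110,900 + €107,600 + €129,600 = €796,500
  Less exemption €22,000 → base €774,500
  €774,500 × 16% = €123,920

Ordinary income tax:
  €265,000 × 6% = €15,900
  €73,000 × 17% = €12,410
  €110,400 × 21% = €23,184
  → €51,494
  Less energy credit €29,000 → €22,494

Excess of parallel minimum levy over ordinary income tax: €123,920 − €22,494 = €101,426.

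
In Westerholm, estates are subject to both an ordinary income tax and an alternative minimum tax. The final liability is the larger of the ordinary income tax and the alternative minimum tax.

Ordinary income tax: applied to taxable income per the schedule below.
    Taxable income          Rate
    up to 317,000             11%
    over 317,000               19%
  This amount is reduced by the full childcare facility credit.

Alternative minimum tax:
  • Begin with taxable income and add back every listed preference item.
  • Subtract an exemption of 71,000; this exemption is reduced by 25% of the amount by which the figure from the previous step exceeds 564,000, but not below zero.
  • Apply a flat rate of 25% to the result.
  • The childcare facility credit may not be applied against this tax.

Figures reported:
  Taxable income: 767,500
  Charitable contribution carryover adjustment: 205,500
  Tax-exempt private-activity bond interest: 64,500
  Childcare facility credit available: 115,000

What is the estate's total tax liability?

Alternative minimum tax:
  Adjusted income: 767,500 + 205,500 + 64,500 = 1,037,500
  Exemption: 25% × (1,037,500 − 564,000) = 118,375 ≥ 71,000, so the exemption is fully phased out
  Base: 1,037,500 − 0 = 1,037,500
  1,037,500 × 25% = 259,375

Ordinary income tax:
  317,000 × 11% = 34,870
  450,500 × 19% = 85,595
  → 120,465
  Less childcare facility credit 115,000 → 5,465

259,375 > 5,465, so the alternative minimum tax is the binding amount.

259,375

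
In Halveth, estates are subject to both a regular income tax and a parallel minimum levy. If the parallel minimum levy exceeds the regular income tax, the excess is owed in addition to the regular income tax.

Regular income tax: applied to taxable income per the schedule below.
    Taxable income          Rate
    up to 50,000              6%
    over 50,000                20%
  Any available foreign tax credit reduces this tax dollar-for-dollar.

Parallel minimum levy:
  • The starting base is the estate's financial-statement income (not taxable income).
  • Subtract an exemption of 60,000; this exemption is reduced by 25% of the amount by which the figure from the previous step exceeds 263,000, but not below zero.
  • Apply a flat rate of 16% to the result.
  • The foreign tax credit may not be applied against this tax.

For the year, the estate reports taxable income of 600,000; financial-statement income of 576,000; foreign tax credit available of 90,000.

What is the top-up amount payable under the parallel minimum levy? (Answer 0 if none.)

Regular income tax:
  50,000 × 6% = 3,000
  550,000 × 20% = 110,000
  → 113,000
  Less foreign tax credit 90,000 → 23,000

Parallel minimum levy:
  Base (financial-statement income): 576,000
  Exemption: 25% × (576,000 − 263,000) = 78,250 ≥ 60,000, so the exemption is fully phased out
  Base: 576,000 − 0 = 576,000
  576,000 × 16% = 92,160

Excess of parallel minimum levy over regular income tax: 92,160 − 23,000 = 69,160.

69,160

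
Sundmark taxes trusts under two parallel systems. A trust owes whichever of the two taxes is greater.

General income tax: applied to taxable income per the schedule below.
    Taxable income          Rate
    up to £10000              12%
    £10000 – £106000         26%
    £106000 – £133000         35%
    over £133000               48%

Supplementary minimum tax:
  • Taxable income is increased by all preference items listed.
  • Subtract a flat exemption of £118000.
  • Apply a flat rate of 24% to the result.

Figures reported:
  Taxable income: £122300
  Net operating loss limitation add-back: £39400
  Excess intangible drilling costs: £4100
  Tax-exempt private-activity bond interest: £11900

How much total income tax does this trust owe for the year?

£31865

Supplementary minimum tax:
  Adjusted income: £122300 + £39400 + £4100 + £11900 = £177700
  Less exemption £118000 → base £59700
  £59700 × 24% = £14328

General income tax:
  £10000 × 12% = £1200
  £96000 × 26% = £24960
  £16300 × 35% = £5705
  → £31865

£31865 > £14328, so the general income tax governs.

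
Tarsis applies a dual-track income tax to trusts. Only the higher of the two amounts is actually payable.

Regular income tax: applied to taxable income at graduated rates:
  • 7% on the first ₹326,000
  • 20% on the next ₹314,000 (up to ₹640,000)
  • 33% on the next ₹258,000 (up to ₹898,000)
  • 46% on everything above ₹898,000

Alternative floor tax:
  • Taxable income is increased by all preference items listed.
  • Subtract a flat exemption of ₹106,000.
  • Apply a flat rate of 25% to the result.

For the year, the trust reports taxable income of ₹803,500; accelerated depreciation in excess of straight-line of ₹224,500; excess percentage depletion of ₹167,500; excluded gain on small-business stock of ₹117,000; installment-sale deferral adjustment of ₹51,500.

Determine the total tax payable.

₹314,500

Regular income tax:
  ₹326,000 × 7% = ₹22,820
  ₹314,000 × 20% = ₹62,800
  ₹163,500 × 33% = ₹53,955
  → ₹139,575

Alternative floor tax:
  Adjusted income: ₹803,500 + ₹224,500 + ₹167,500 + ₹117,000 + ₹51,500 = ₹1,364,000
  Less exemption ₹106,000 → base ₹1,258,000
  ₹1,258,000 × 25% = ₹314,500

₹314,500 > ₹139,575, so the alternative floor tax is the binding amount.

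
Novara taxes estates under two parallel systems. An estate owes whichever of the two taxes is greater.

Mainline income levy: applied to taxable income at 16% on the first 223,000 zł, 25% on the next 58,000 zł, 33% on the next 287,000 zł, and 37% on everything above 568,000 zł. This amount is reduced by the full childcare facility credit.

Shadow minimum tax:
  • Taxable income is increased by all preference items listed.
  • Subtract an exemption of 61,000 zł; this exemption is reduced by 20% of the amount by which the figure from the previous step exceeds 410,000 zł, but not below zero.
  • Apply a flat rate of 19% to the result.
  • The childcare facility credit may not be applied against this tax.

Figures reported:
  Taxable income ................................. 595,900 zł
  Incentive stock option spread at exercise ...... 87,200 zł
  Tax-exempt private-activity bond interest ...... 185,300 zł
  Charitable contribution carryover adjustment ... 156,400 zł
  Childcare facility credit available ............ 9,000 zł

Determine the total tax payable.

Mainline income levy:
  223,000 zł × 16% = 35,680 zł
  58,000 zł × 25% = 14,500 zł
  287,000 zł × 33% = 94,710 zł
  27,900 zł × 37% = 10,323 zł
  → 155,213 zł
  Less childcare facility credit 9,000 zł → 146,213 zł

Shadow minimum tax:
  Adjusted income: 595,900 zł + 87,200 zł + 185,300 zł + 156,400 zł = 1,024,800 zł
  Exemption: 20% × (1,024,800 zł − 410,000 zł) = 122,960 zł ≥ 61,000 zł, so the exemption is fully phased out
  Base: 1,024,800 zł − 0 zł = 1,024,800 zł
  1,024,800 zł × 19% = 194,712 zł

194,712 zł > 146,213 zł, so the shadow minimum tax is the binding amount.

194,712 zł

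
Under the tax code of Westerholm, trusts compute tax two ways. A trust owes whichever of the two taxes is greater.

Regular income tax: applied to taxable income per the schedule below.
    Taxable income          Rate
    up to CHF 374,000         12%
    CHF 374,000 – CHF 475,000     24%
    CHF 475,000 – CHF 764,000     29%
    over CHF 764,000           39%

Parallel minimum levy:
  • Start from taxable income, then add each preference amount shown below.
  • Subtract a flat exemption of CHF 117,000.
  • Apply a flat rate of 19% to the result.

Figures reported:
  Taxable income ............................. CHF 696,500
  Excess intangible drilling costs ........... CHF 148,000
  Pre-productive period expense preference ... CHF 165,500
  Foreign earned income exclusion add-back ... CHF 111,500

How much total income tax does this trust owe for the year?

Regular income tax:
  CHF 374,000 × 12% = CHF 44,880
  CHF 101,000 × 24% = CHF 24,240
  CHF 221,500 × 29% = CHF 64,235
  → CHF 133,355

Parallel minimum levy:
  Adjusted income: CHF 696,500 + CHF 148,000 + CHF 165,500 + CHF 111,500 = CHF 1,121,500
  Less exemption CHF 117,000 → base CHF 1,004,500
  CHF 1,004,500 × 19% = CHF 190,855

CHF 190,855 > CHF 133,355, so the parallel minimum levy is the binding amount.

CHF 190,855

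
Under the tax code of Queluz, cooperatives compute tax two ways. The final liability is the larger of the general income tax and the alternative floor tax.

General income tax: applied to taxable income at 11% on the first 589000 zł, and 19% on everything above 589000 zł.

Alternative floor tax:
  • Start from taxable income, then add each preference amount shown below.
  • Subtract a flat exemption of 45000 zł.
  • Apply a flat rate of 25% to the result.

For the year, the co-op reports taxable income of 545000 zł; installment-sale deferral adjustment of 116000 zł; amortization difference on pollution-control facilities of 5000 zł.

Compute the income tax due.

155250 zł

Alternative floor tax:
  Adjusted income: 545000 zł + 116000 zł + 5000 zł = 666000 zł
  Less exemption 45000 zł → base 621000 zł
  621000 zł × 25% = 155250 zł

General income tax:
  545000 zł × 11% = 59950 zł

155250 zł > 59950 zł, so the alternative floor tax is the binding amount.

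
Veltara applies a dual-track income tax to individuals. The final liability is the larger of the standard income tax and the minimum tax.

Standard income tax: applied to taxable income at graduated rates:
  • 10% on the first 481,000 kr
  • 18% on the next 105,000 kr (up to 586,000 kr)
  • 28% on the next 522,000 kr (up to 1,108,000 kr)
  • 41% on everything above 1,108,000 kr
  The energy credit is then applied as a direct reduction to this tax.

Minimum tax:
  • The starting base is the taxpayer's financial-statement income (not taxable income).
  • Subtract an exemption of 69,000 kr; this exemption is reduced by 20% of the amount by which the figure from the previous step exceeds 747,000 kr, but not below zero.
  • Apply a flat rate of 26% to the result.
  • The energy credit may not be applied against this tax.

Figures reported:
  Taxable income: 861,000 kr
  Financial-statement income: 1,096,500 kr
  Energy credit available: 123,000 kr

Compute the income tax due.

Standard income tax:
  481,000 kr × 10% = 48,100 kr
  105,000 kr × 18% = 18,900 kr
  275,000 kr × 28% = 77,000 kr
  → 144,000 kr
  Less energy credit 123,000 kr → 21,000 kr

Minimum tax:
  Base (financial-statement income): 1,096,500 kr
  Exemption: 20% × (1,096,500 kr − 747,000 kr) = 69,900 kr ≥ 69,000 kr, so the exemption is fully phased out
  Base: 1,096,500 kr − 0 kr = 1,096,500 kr
  1,096,500 kr × 26% = 285,090 kr

285,090 kr > 21,000 kr, so the minimum tax is the binding amount.

285,090 kr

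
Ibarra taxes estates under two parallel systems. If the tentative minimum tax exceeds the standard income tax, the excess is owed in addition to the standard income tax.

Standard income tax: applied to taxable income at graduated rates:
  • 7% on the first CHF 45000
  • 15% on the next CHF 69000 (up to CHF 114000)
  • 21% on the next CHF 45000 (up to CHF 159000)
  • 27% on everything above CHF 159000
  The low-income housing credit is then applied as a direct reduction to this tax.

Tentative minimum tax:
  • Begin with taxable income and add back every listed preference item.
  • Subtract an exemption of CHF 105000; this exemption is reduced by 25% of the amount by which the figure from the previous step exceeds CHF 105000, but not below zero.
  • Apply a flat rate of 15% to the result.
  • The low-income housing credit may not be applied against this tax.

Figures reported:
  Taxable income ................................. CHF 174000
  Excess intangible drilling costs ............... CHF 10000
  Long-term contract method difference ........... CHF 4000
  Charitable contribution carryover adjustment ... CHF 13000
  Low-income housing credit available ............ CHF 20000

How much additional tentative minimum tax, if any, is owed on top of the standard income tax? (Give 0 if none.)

CHF 11000

Tentative minimum tax:
  Adjusted income: CHF 174000 + CHF 10000 + CHF 4000 + CHF 13000 = CHF 201000
  Exemption: CHF 105000 − 25% × (CHF 201000 − CHF 105000) = CHF 105000 − CHF 24000 = CHF 81000
  Base: CHF 201000 − CHF 81000 = CHF 120000
  CHF 120000 × 15% = CHF 18000

Standard income tax:
  CHF 45000 × 7% = CHF 3150
  CHF 69000 × 15% = CHF 10350
  CHF 45000 × 21% = CHF 9450
  CHF 15000 × 27% = CHF 4050
  → CHF 27000
  Less low-income housing credit CHF 20000 → CHF 7000

Excess of tentative minimum tax over standard income tax: CHF 18000 − CHF 7000 = CHF 11000.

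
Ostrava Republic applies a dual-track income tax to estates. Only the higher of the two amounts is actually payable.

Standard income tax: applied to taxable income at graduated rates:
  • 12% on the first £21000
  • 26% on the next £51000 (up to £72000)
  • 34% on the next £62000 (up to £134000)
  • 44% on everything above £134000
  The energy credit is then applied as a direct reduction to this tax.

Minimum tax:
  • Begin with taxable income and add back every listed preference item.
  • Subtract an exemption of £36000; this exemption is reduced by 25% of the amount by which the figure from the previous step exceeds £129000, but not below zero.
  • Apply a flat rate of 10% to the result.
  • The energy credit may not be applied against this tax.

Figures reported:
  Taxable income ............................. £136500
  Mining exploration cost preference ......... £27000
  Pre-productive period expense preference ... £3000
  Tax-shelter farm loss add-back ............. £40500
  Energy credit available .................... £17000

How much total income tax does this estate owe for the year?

Minimum tax:
  Adjusted income: £136500 + £27000 + £3000 + £40500 = £207000
  Exemption: £36000 − 25% × (£207000 − £129000) = £36000 − £19500 = £16500
  Base: £207000 − £16500 = £190500
  £190500 × 10% = £19050

Standard income tax:
  £21000 × 12% = £2520
  £51000 × 26% = £13260
  £62000 × 34% = £21080
  £2500 × 44% = £1100
  → £37960
  Less energy credit £17000 → £20960

£20960 > £19050, so the standard income tax governs.

£20960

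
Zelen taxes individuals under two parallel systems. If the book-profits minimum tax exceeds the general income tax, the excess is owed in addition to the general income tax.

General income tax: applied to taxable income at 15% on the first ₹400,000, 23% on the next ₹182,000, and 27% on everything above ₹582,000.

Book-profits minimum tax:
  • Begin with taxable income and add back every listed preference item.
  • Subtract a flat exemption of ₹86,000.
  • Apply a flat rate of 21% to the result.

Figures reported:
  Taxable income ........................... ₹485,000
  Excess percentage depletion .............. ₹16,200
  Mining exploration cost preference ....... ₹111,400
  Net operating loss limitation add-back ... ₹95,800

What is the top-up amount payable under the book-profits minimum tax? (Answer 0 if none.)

₹51,154

General income tax:
  ₹400,000 × 15% = ₹60,000
  ₹85,000 × 23% = ₹19,550
  → ₹79,550

Book-profits minimum tax:
  Adjusted income: ₹485,000 + ₹16,200 + ₹111,400 + ₹95,800 = ₹708,400
  Less exemption ₹86,000 → base ₹622,400
  ₹622,400 × 21% = ₹130,704

Excess of book-profits minimum tax over general income tax: ₹130,704 − ₹79,550 = ₹51,154.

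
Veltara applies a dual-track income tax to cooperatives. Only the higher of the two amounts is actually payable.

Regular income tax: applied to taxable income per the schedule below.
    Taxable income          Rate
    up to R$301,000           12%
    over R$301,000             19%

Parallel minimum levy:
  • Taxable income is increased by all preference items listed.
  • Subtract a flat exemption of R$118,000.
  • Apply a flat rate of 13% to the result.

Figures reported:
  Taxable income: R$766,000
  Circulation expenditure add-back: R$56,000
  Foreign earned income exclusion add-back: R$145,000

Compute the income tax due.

Regular income tax:
  R$301,000 × 12% = R$36,120
  R$465,000 × 19% = R$88,350
  → R$124,470

Parallel minimum levy:
  Adjusted income: R$766,000 + R$56,000 + R$145,000 = R$967,000
  Less exemption R$118,000 → base R$849,000
  R$849,000 × 13% = R$110,370

R$124,470 > R$110,370, so the regular income tax governs.

R$124,470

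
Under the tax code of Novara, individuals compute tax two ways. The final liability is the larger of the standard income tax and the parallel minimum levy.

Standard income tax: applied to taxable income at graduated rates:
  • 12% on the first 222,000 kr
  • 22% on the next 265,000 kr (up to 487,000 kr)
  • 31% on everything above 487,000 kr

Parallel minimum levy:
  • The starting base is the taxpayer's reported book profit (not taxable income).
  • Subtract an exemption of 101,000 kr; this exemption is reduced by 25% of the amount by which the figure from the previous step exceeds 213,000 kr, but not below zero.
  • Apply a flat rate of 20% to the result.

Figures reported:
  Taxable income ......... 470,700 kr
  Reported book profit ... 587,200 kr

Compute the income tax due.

115,950 kr

Standard income tax:
  222,000 kr × 12% = 26,640 kr
  248,700 kr × 22% = 54,714 kr
  → 81,354 kr

Parallel minimum levy:
  Base (reported book profit): 587,200 kr
  Exemption: 101,000 kr − 25% × (587,200 kr − 213,000 kr) = 101,000 kr − 93,550 kr = 7,450 kr
  Base: 587,200 kr − 7,450 kr = 579,750 kr
  579,750 kr × 20% = 115,950 kr

115,950 kr > 81,354 kr, so the parallel minimum levy is the binding amount.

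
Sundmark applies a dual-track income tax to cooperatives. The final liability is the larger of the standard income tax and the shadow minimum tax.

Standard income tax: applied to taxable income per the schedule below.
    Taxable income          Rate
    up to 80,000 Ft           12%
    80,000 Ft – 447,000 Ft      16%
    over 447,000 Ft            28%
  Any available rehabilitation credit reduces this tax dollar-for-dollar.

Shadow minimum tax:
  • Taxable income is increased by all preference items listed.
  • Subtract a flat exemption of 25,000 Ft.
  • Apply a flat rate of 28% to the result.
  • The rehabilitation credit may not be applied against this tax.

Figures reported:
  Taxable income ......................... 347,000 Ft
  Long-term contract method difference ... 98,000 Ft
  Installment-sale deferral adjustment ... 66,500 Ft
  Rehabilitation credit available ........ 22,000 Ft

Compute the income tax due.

136,220 Ft

Shadow minimum tax:
  Adjusted income: 347,000 Ft + 98,000 Ft + 66,500 Ft = 511,500 Ft
  Less exemption 25,000 Ft → base 486,500 Ft
  486,500 Ft × 28% = 136,220 Ft

Standard income tax:
  80,000 Ft × 12% = 9,600 Ft
  267,000 Ft × 16% = 42,720 Ft
  → 52,320 Ft
  Less rehabilitation credit 22,000 Ft → 30,320 Ft

136,220 Ft > 30,320 Ft, so the shadow minimum tax is the binding amount.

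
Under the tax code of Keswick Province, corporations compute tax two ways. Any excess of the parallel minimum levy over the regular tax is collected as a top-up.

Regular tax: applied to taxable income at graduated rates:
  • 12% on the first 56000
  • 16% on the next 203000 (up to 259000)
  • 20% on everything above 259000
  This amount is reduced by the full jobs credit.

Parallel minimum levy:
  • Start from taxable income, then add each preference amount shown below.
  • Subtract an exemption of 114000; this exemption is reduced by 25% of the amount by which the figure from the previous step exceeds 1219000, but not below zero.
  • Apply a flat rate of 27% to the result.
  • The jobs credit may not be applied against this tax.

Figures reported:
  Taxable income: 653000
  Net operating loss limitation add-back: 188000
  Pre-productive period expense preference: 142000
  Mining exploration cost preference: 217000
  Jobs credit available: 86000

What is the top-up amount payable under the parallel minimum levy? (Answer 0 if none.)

261220

Parallel minimum levy:
  Adjusted income: 653000 + 188000 + 142000 + 217000 = 1200000
  Exemption: 1200000 ≤ 1219000, so full 114000 applies
  Base: 1200000 − 114000 = 1086000
  1086000 × 27% = 293220

Regular tax:
  56000 × 12% = 6720
  203000 × 16% = 32480
  394000 × 20% = 78800
  → 118000
  Less jobs credit 86000 → 32000

Excess of parallel minimum levy over regular tax: 293220 − 32000 = 261220.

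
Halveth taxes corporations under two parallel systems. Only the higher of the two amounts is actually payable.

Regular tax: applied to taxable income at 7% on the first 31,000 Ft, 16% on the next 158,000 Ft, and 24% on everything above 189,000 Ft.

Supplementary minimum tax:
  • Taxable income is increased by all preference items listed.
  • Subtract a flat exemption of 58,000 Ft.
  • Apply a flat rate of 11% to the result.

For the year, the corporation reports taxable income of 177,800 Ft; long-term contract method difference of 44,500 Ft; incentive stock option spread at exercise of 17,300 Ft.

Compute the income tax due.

25,658 Ft

Regular tax:
  31,000 Ft × 7% = 2,170 Ft
  146,800 Ft × 16% = 23,488 Ft
  → 25,658 Ft

Supplementary minimum tax:
  Adjusted income: 177,800 Ft + 44,500 Ft + 17,300 Ft = 239,600 Ft
  Less exemption 58,000 Ft → base 181,600 Ft
  181,600 Ft × 11% = 19,976 Ft

25,658 Ft > 19,976 Ft, so the regular tax governs.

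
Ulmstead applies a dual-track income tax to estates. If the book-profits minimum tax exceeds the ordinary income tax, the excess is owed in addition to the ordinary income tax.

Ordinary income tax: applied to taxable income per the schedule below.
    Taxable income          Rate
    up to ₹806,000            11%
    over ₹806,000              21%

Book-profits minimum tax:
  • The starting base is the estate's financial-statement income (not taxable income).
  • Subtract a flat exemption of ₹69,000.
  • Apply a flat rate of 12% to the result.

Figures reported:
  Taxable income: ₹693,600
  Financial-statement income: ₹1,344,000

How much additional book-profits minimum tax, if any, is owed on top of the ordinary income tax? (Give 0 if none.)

Book-profits minimum tax:
  Base (financial-statement income): ₹1,344,000
  Less exemption ₹69,000 → base ₹1,275,000
  ₹1,275,000 × 12% = ₹153,000

Ordinary income tax:
  ₹693,600 × 11% = ₹76,296

Excess of book-profits minimum tax over ordinary income tax: ₹153,000 − ₹76,296 = ₹76,704.

₹76,704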